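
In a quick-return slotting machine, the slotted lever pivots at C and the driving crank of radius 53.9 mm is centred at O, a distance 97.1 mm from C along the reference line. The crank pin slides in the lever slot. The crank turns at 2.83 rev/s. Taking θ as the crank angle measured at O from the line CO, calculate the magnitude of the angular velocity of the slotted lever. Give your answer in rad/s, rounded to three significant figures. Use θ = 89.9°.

4.20

ω = 17.78 rad/s (from 2.83 rev/s).
Crank pin A relative to C: A = (d + r cosθ, r sinθ); lever angle φ = atan2(r sinθ, d + r cosθ).
Differentiating tanφ: φ̇ = rω(d cosθ + r)/(d² + r² + 2dr cosθ).
d² + r² + 2dr cosθ = |CA|² = 0.0123519 m²;  d cosθ + r = +0.054069 m.
|ω_lever| = |0.0539·17.78·+0.054069| / 0.0123519 = 4.1954 rad/s.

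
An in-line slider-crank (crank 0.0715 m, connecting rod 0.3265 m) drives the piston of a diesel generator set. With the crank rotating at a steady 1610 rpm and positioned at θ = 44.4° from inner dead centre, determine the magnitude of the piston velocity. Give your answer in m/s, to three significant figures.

9.77

ω = 2π·1610/60 = 168.6 rad/s
For an in-line slider-crank, x = r cosθ + √(L² − r² sin²θ), so v = −rω sinθ·[1 + r cosθ/√(L² − r² sin²θ)].
With r = 0.0715 m, L = 0.3265 m, θ = 44.4°: √(L² − r² sin²θ) = 0.32264 m.
v = −0.0715·168.6·0.69966·[1 + 0.0715·0.71447/0.32264] = -9.7697 m/s.
|v| = 9.7697 m/s.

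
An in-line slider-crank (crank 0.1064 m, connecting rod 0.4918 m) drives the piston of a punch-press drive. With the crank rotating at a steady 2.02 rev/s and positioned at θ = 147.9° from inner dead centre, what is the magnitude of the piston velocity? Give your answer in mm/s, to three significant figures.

585

ω = 2π·2.02 = 12.69 rad/s
For an in-line slider-crank, x = r cosθ + √(L² − r² sin²θ), so v = −rω sinθ·[1 + r cosθ/√(L² − r² sin²θ)].
With r = 0.1064 m, L = 0.4918 m, θ = 147.9°: √(L² − r² sin²θ) = 0.48854 m.
v = −0.1064·12.69·0.53140·[1 + 0.1064·-0.84712/0.48854] = -0.58522 m/s.
|v| = 0.58522 m/s = 585.22 mm/s.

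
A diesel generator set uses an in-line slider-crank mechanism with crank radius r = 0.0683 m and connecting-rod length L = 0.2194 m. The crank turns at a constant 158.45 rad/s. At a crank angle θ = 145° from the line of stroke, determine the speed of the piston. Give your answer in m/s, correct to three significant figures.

ω = 158.4 rad/s
For an in-line slider-crank, x = r cosθ + √(L² − r² sin²θ), so v = −rω sinθ·[1 + r cosθ/√(L² − r² sin²θ)].
With r = 0.0683 m, L = 0.2194 m, θ = 145°: √(L² − r² sin²θ) = 0.21587 m.
v = −0.0683·158.4·0.57358·[1 + 0.0683·-0.81915/0.21587] = -4.5986 m/s.
|v| = 4.5986 m/s.

4.60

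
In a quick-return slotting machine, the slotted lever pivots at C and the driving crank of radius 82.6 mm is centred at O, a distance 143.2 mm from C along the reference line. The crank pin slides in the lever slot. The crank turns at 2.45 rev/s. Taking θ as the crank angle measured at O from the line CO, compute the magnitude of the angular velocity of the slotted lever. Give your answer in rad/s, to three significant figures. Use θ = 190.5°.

18.2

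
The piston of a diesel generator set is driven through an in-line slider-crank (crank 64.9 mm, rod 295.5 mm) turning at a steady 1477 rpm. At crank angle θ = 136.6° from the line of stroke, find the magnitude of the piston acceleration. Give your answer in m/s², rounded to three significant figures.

1100

ω = 2π·1477/60 = 154.7 rad/s
x(θ) = r cosθ + √(L² − r² sin²θ); with ω constant, a = ω²·d²x/dθ².
d²x/dθ² = −r cosθ − r²(cos2θ)/√u − r⁴ sin²2θ/(4u^{3/2}),  u = L² − r² sin²θ = 0.0853318 m².
Substituting r = 0.0649 m, L = 0.2955 m, θ = 136.6°: d²x/dθ² = +0.046172 m.
a = ω²·d²x/dθ² = (154.7)²·(+0.046172) = +1104.6 m/s²;  |a| = 1104.6 m/s².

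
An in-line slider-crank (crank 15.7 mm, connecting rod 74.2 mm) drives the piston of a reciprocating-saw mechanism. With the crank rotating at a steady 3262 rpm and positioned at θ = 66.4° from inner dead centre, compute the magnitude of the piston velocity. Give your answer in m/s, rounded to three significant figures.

5.34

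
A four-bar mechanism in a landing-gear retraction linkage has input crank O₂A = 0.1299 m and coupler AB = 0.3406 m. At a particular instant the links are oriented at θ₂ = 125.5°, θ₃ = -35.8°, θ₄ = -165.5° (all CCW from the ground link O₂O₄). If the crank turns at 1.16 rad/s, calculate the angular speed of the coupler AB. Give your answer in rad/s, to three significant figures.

ω₂ = 1.16 rad/s
Differentiating the loop-closure r₂e^{iθ₂}+r₃e^{iθ₃}=r₁+r₄e^{iθ₄} gives r₂ω₂e^{iθ₂}+r₃ω₃e^{iθ₃}=r₄ω₄e^{iθ₄}.
Eliminating the other unknown: ω₃ = r₂ω₂ sin(θ₄−θ₂) / [r₃ sin(θ₃−θ₄)].
Numerator sine = +0.93358; denominator sine = +0.76940.
Result = 0.1299·1.16·(+0.93358) / (0.3406·(+0.76940)) = +0.53681 rad/s; magnitude 0.53681 rad/s.

0.537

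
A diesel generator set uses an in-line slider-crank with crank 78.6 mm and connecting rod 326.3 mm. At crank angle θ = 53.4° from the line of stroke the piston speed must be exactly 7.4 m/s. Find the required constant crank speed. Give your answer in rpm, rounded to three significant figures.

For an in-line slider-crank, |v_piston| = rω|sinθ|·[1 + r cosθ/√(L² − r² sin²θ)].
With r = 0.0786 m, L = 0.3263 m, θ = 53.4°: the bracketed kinematic factor |dx/dθ| = 0.072338 m.
ω = v/|dx/dθ| = 7.4/0.072338 = 102.3 rad/s.
N = 60ω/(2π) = 976.86 rpm.

977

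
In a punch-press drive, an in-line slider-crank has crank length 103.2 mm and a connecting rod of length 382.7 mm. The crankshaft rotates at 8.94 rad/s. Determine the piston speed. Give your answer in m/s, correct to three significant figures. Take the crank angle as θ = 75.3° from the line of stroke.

0.956

ω = 8.94 rad/s
For an in-line slider-crank, x = r cosθ + √(L² − r² sin²θ), so v = −rω sinθ·[1 + r cosθ/√(L² − r² sin²θ)].
With r = 0.1032 m, L = 0.3827 m, θ = 75.3°: √(L² − r² sin²θ) = 0.36945 m.
v = −0.1032·8.94·0.96727·[1 + 0.1032·0.25376/0.36945] = -0.95567 m/s.
|v| = 0.95567 m/s.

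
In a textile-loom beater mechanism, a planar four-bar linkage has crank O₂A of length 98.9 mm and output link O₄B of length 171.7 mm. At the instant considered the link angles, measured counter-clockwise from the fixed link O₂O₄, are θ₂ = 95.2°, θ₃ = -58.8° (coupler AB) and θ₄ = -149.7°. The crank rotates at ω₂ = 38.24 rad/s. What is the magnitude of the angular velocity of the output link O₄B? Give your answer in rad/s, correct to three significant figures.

9.66

ω₂ = 38.24 rad/s
Differentiating the loop-closure r₂e^{iθ₂}+r₃e^{iθ₃}=r₁+r₄e^{iθ₄} gives r₂ω₂e^{iθ₂}+r₃ω₃e^{iθ₃}=r₄ω₄e^{iθ₄}.
Eliminating the other unknown: ω₄ = r₂ω₂ sin(θ₂−θ₃) / [r₄ sin(θ₄−θ₃)].
Numerator sine = +0.43837; denominator sine = -0.99988.
Result = 0.0989·38.24·(+0.43837) / (0.1717·(-0.99988)) = -9.6569 rad/s; magnitude 9.6569 rad/s.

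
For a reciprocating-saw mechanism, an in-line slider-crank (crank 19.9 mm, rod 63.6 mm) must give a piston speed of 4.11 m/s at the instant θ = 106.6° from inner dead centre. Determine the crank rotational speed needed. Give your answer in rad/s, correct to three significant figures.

238

For an in-line slider-crank, |v_piston| = rω|sinθ|·[1 + r cosθ/√(L² − r² sin²θ)].
With r = 0.0199 m, L = 0.0636 m, θ = 106.6°: the bracketed kinematic factor |dx/dθ| = 0.017284 m.
ω = v/|dx/dθ| = 4.11/0.017284 = 237.8 rad/s.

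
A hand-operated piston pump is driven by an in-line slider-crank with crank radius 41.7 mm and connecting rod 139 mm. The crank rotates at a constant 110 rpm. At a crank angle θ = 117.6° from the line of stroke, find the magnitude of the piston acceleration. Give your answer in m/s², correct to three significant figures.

3.52

ω = 2π·110/60 = 11.52 rad/s
x(θ) = r cosθ + √(L² − r² sin²θ); with ω constant, a = ω²·d²x/dθ².
d²x/dθ² = −r cosθ − r²(cos2θ)/√u − r⁴ sin²2θ/(4u^{3/2}),  u = L² − r² sin²θ = 0.0179554 m².
Substituting r = 0.0417 m, L = 0.139 m, θ = 117.6°: d²x/dθ² = +0.026514 m.
a = ω²·d²x/dθ² = (11.52)²·(+0.026514) = +3.5181 m/s²;  |a| = 3.5181 m/s².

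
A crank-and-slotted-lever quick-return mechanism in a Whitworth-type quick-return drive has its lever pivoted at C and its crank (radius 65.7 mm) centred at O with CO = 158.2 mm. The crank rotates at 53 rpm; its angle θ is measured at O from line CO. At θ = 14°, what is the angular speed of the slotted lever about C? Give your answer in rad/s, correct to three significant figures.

1.61

ω = 5.55 rad/s (from 53 rpm).
Crank pin A relative to C: A = (d + r cosθ, r sinθ); lever angle φ = atan2(r sinθ, d + r cosθ).
Differentiating tanφ: φ̇ = rω(d cosθ + r)/(d² + r² + 2dr cosθ).
d² + r² + 2dr cosθ = |CA|² = 0.0495137 m²;  d cosθ + r = +0.2192 m.
|ω_lever| = |0.0657·5.55·+0.2192| / 0.0495137 = 1.6143 rad/s.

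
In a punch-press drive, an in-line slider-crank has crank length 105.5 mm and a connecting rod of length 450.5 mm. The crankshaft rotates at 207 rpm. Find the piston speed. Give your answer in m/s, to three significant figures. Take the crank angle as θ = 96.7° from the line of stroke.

2.21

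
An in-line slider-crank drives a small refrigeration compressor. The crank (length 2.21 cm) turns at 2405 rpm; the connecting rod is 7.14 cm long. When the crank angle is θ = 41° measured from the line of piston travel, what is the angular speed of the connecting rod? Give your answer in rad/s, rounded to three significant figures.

ω = 251.9 rad/s (converted from 2405 rpm).
The rod makes angle φ with the slider axis where L sinφ = r sinθ; differentiating, L cosφ·φ̇ = r ω cosθ.
L cosφ = √(L² − r² sin²θ) = 0.069912 m.
|ω_rod| = r ω |cosθ| / √(L² − r² sin²θ) = 0.0221·251.9·0.75471/0.069912 = 60.084 rad/s.

60.1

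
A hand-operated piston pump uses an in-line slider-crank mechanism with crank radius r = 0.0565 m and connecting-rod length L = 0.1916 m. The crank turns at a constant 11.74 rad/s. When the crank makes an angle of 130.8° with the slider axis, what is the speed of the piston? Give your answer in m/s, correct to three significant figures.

ω = 11.74 rad/s
For an in-line slider-crank, x = r cosθ + √(L² − r² sin²θ), so v = −rω sinθ·[1 + r cosθ/√(L² − r² sin²θ)].
With r = 0.0565 m, L = 0.1916 m, θ = 130.8°: √(L² − r² sin²θ) = 0.18677 m.
v = −0.0565·11.74·0.75700·[1 + 0.0565·-0.65342/0.18677] = -0.40287 m/s.
|v| = 0.40287 m/s.

0.403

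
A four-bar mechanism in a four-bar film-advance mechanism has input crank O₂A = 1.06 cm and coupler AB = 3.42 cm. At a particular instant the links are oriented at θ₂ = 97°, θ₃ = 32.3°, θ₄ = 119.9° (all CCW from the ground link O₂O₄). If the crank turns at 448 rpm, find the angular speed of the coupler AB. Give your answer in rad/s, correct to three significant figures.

5.66

ω₂ = 46.91 rad/s (from 448 rpm).
Differentiating the loop-closure r₂e^{iθ₂}+r₃e^{iθ₃}=r₁+r₄e^{iθ₄} gives r₂ω₂e^{iθ₂}+r₃ω₃e^{iθ₃}=r₄ω₄e^{iθ₄}.
Eliminating the other unknown: ω₃ = r₂ω₂ sin(θ₄−θ₂) / [r₃ sin(θ₃−θ₄)].
Numerator sine = +0.38912; denominator sine = -0.99912.
Result = 0.0106·46.91·(+0.38912) / (0.0342·(-0.99912)) = -5.6631 rad/s; magnitude 5.6631 rad/s.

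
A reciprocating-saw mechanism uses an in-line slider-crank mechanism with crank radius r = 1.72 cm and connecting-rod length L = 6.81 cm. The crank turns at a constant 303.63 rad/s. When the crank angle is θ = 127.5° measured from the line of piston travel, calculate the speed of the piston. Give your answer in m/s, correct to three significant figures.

3.49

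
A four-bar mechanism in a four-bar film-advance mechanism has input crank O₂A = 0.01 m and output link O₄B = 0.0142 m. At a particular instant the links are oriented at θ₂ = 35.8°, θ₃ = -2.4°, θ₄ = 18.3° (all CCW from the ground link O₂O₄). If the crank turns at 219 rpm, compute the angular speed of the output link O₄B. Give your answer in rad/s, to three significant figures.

28.3

ω₂ = 22.93 rad/s (from 219 rpm).
Differentiating the loop-closure r₂e^{iθ₂}+r₃e^{iθ₃}=r₁+r₄e^{iθ₄} gives r₂ω₂e^{iθ₂}+r₃ω₃e^{iθ₃}=r₄ω₄e^{iθ₄}.
Eliminating the other unknown: ω₄ = r₂ω₂ sin(θ₂−θ₃) / [r₄ sin(θ₄−θ₃)].
Numerator sine = +0.61841; denominator sine = +0.35347.
Result = 0.01·22.93·(+0.61841) / (0.0142·(+0.35347)) = +28.255 rad/s; magnitude 28.255 rad/s.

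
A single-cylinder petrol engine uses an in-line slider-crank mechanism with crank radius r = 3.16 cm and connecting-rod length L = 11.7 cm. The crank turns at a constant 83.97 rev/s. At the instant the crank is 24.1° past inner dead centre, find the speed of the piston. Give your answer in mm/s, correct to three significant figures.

8500

ω = 2π·84 = 527.6 rad/s
For an in-line slider-crank, x = r cosθ + √(L² − r² sin²θ), so v = −rω sinθ·[1 + r cosθ/√(L² − r² sin²θ)].
With r = 0.0316 m, L = 0.117 m, θ = 24.1°: √(L² − r² sin²θ) = 0.11629 m.
v = −0.0316·527.6·0.40833·[1 + 0.0316·0.91283/0.11629] = -8.4964 m/s.
|v| = 8.4964 m/s = 8496.4 mm/s.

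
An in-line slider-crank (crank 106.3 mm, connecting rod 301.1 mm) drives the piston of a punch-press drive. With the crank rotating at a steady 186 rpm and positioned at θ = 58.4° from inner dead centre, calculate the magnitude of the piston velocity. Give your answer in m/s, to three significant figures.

ω = 2π·186/60 = 19.48 rad/s
For an in-line slider-crank, x = r cosθ + √(L² − r² sin²θ), so v = −rω sinθ·[1 + r cosθ/√(L² − r² sin²θ)].
With r = 0.1063 m, L = 0.3011 m, θ = 58.4°: √(L² − r² sin²θ) = 0.28717 m.
v = −0.1063·19.48·0.85173·[1 + 0.1063·0.52399/0.28717] = -2.1056 m/s.
|v| = 2.1056 m/s.

2.11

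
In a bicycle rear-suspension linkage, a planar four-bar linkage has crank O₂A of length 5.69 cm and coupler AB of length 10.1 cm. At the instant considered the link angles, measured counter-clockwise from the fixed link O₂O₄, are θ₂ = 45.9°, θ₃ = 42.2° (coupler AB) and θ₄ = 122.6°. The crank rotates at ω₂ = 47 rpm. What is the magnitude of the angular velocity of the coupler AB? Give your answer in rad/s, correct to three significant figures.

2.74

ω₂ = 4.922 rad/s (from 47 rpm).
Differentiating the loop-closure r₂e^{iθ₂}+r₃e^{iθ₃}=r₁+r₄e^{iθ₄} gives r₂ω₂e^{iθ₂}+r₃ω₃e^{iθ₃}=r₄ω₄e^{iθ₄}.
Eliminating the other unknown: ω₃ = r₂ω₂ sin(θ₄−θ₂) / [r₃ sin(θ₃−θ₄)].
Numerator sine = +0.97318; denominator sine = -0.98600.
Result = 0.0569·4.922·(+0.97318) / (0.101·(-0.98600)) = -2.7367 rad/s; magnitude 2.7367 rad/s.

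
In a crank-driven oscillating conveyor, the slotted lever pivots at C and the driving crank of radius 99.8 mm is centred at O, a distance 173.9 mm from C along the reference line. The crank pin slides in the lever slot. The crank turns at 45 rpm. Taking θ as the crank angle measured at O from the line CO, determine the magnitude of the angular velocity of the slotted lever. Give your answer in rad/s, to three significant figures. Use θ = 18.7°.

1.70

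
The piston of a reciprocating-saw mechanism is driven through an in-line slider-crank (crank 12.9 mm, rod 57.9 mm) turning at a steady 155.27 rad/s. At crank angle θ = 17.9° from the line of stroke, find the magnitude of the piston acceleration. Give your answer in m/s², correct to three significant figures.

ω = 155.3 rad/s
x(θ) = r cosθ + √(L² − r² sin²θ); with ω constant, a = ω²·d²x/dθ².
d²x/dθ² = −r cosθ − r²(cos2θ)/√u − r⁴ sin²2θ/(4u^{3/2}),  u = L² − r² sin²θ = 0.00333669 m².
Substituting r = 0.0129 m, L = 0.0579 m, θ = 17.9°: d²x/dθ² = -0.014624 m.
a = ω²·d²x/dθ² = (155.3)²·(-0.014624) = -352.58 m/s²;  |a| = 352.58 m/s².

353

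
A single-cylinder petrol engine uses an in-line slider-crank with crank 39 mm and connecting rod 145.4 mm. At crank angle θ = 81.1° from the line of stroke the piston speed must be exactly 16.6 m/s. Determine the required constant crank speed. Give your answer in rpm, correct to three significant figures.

3940

For an in-line slider-crank, |v_piston| = rω|sinθ|·[1 + r cosθ/√(L² − r² sin²θ)].
With r = 0.039 m, L = 0.1454 m, θ = 81.1°: the bracketed kinematic factor |dx/dθ| = 0.040189 m.
ω = v/|dx/dθ| = 16.6/0.040189 = 413.05 rad/s.
N = 60ω/(2π) = 3944.4 rpm.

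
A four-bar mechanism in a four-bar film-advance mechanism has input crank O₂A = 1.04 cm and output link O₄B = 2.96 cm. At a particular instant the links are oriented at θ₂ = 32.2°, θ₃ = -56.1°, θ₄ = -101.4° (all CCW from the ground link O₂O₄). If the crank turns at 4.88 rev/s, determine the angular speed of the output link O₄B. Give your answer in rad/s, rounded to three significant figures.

15.1

ω₂ = 30.66 rad/s (from 4.88 rev/s).
Differentiating the loop-closure r₂e^{iθ₂}+r₃e^{iθ₃}=r₁+r₄e^{iθ₄} gives r₂ω₂e^{iθ₂}+r₃ω₃e^{iθ₃}=r₄ω₄e^{iθ₄}.
Eliminating the other unknown: ω₄ = r₂ω₂ sin(θ₂−θ₃) / [r₄ sin(θ₄−θ₃)].
Numerator sine = +0.99956; denominator sine = -0.71080.
Result = 0.0104·30.66·(+0.99956) / (0.0296·(-0.71080)) = -15.15 rad/s; magnitude 15.15 rad/s.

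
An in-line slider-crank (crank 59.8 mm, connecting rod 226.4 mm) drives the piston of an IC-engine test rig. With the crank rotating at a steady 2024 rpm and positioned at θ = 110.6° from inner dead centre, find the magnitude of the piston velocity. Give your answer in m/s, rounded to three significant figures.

ω = 2π·2024/60 = 212 rad/s
For an in-line slider-crank, x = r cosθ + √(L² − r² sin²θ), so v = −rω sinθ·[1 + r cosθ/√(L² − r² sin²θ)].
With r = 0.0598 m, L = 0.2264 m, θ = 110.6°: √(L² − r² sin²θ) = 0.21937 m.
v = −0.0598·212·0.93606·[1 + 0.0598·-0.35184/0.21937] = -10.726 m/s.
|v| = 10.726 m/s.

10.7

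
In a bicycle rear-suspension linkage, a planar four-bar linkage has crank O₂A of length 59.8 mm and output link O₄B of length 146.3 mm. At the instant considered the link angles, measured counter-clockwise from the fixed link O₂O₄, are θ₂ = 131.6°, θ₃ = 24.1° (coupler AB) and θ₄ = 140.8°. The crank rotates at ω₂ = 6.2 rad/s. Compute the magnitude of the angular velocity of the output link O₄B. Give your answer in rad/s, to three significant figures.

ω₂ = 6.2 rad/s
Differentiating the loop-closure r₂e^{iθ₂}+r₃e^{iθ₃}=r₁+r₄e^{iθ₄} gives r₂ω₂e^{iθ₂}+r₃ω₃e^{iθ₃}=r₄ω₄e^{iθ₄}.
Eliminating the other unknown: ω₄ = r₂ω₂ sin(θ₂−θ₃) / [r₄ sin(θ₄−θ₃)].
Numerator sine = +0.95372; denominator sine = +0.89337.
Result = 0.0598·6.2·(+0.95372) / (0.1463·(+0.89337)) = +2.7054 rad/s; magnitude 2.7054 rad/s.

2.71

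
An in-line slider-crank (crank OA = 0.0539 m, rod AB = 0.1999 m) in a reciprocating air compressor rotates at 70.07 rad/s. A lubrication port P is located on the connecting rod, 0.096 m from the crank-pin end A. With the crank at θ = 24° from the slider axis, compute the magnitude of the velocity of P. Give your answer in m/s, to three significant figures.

2.48

ω = 70.07 rad/s.  Crank-pin speed |V_A| = rω = 3.7768 m/s, perpendicular to OA.
Rod angle: sinφ = −(r/L) sinθ ⇒ φ = -6.296°; ω_rod = −rω cosθ/√(L²−r²sin²θ) = -17.365 rad/s.
V_P = V_A + ω_rod × AP, with AP = 0.096 m along the rod.
Components: V_Px = −rω sinθ − a·ω_rod·sinφ = -1.719 m/s;  V_Py = rω cosθ + a·ω_rod·cosφ = +1.7933 m/s.
|V_P| = √(V_Px² + V_Py²) = 2.4841 m/s.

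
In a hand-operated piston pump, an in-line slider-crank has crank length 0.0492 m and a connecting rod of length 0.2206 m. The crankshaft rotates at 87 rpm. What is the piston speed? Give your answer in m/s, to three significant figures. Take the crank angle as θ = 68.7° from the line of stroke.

ω = 2π·87/60 = 9.111 rad/s
For an in-line slider-crank, x = r cosθ + √(L² − r² sin²θ), so v = −rω sinθ·[1 + r cosθ/√(L² − r² sin²θ)].
With r = 0.0492 m, L = 0.2206 m, θ = 68.7°: √(L² − r² sin²θ) = 0.21578 m.
v = −0.0492·9.111·0.93169·[1 + 0.0492·0.36325/0.21578] = -0.45221 m/s.
|v| = 0.45221 m/s.

0.452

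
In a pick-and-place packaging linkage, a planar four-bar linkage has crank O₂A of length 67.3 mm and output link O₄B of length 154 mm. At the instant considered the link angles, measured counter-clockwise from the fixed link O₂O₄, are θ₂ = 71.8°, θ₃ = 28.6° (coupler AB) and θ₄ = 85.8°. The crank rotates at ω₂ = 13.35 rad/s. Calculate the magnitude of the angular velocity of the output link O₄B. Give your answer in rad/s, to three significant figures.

ω₂ = 13.35 rad/s
Differentiating the loop-closure r₂e^{iθ₂}+r₃e^{iθ₃}=r₁+r₄e^{iθ₄} gives r₂ω₂e^{iθ₂}+r₃ω₃e^{iθ₃}=r₄ω₄e^{iθ₄}.
Eliminating the other unknown: ω₄ = r₂ω₂ sin(θ₂−θ₃) / [r₄ sin(θ₄−θ₃)].
Numerator sine = +0.68455; denominator sine = +0.84057.
Result = 0.0673·13.35·(+0.68455) / (0.154·(+0.84057)) = +4.7512 rad/s; magnitude 4.7512 rad/s.

4.75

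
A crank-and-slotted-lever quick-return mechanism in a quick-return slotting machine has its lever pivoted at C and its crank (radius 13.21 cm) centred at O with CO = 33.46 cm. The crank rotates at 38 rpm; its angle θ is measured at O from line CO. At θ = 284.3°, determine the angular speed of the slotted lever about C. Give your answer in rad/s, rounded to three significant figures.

0.746

ω = 3.979 rad/s (from 38 rpm).
Crank pin A relative to C: A = (d + r cosθ, r sinθ); lever angle φ = atan2(r sinθ, d + r cosθ).
Differentiating tanφ: φ̇ = rω(d cosθ + r)/(d² + r² + 2dr cosθ).
d² + r² + 2dr cosθ = |CA|² = 0.151243 m²;  d cosθ + r = +0.21475 m.
|ω_lever| = |0.1321·3.979·+0.21475| / 0.151243 = 0.74639 rad/s.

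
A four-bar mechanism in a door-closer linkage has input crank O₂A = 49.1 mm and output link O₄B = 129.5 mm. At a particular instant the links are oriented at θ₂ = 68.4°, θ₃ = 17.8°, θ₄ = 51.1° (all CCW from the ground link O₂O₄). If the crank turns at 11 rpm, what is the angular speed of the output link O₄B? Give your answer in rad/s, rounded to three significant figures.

0.615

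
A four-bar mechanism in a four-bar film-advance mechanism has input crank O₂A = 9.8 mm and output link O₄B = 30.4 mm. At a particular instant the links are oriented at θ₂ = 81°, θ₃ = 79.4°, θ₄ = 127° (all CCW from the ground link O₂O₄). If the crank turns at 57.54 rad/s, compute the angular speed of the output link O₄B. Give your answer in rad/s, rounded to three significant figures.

ω₂ = 57.54 rad/s
Differentiating the loop-closure r₂e^{iθ₂}+r₃e^{iθ₃}=r₁+r₄e^{iθ₄} gives r₂ω₂e^{iθ₂}+r₃ω₃e^{iθ₃}=r₄ω₄e^{iθ₄}.
Eliminating the other unknown: ω₄ = r₂ω₂ sin(θ₂−θ₃) / [r₄ sin(θ₄−θ₃)].
Numerator sine = +0.02792; denominator sine = +0.73846.
Result = 0.0098·57.54·(+0.02792) / (0.0304·(+0.73846)) = +0.70136 rad/s; magnitude 0.70136 rad/s.

0.701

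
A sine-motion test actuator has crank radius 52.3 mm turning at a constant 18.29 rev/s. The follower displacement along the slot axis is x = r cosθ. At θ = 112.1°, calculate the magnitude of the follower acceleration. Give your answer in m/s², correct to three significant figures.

260

ω = 114.9 rad/s (from 18.29 rev/s).
x = r cosθ ⇒ ẍ = −rω² cosθ (ω constant).
|a| = rω²|cosθ| = 0.0523·(114.9)²·|cos 112.1°| = 259.86 m/s².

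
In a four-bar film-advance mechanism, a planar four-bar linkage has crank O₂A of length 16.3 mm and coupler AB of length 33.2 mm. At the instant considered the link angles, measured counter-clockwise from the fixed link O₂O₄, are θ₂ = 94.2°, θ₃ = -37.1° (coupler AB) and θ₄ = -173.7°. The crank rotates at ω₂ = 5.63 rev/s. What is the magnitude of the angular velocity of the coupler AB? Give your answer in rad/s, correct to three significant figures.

25.3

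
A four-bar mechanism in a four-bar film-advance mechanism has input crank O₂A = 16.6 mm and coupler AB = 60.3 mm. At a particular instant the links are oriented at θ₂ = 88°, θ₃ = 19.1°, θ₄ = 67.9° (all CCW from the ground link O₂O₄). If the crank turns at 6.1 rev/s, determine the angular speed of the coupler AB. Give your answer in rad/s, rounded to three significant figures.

ω₂ = 38.33 rad/s (from 6.1 rev/s).
Differentiating the loop-closure r₂e^{iθ₂}+r₃e^{iθ₃}=r₁+r₄e^{iθ₄} gives r₂ω₂e^{iθ₂}+r₃ω₃e^{iθ₃}=r₄ω₄e^{iθ₄}.
Eliminating the other unknown: ω₃ = r₂ω₂ sin(θ₄−θ₂) / [r₃ sin(θ₃−θ₄)].
Numerator sine = -0.34366; denominator sine = -0.75241.
Result = 0.0166·38.33·(-0.34366) / (0.0603·(-0.75241)) = +4.8192 rad/s; magnitude 4.8192 rad/s.

4.82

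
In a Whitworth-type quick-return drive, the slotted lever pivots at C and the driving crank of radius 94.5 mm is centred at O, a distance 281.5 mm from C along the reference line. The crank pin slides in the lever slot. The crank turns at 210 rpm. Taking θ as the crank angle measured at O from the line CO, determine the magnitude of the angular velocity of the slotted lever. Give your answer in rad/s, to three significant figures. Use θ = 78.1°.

ω = 21.99 rad/s (from 210 rpm).
Crank pin A relative to C: A = (d + r cosθ, r sinθ); lever angle φ = atan2(r sinθ, d + r cosθ).
Differentiating tanφ: φ̇ = rω(d cosθ + r)/(d² + r² + 2dr cosθ).
d² + r² + 2dr cosθ = |CA|² = 0.0991433 m²;  d cosθ + r = +0.15255 m.
|ω_lever| = |0.0945·21.99·+0.15255| / 0.0991433 = 3.1976 rad/s.

3.20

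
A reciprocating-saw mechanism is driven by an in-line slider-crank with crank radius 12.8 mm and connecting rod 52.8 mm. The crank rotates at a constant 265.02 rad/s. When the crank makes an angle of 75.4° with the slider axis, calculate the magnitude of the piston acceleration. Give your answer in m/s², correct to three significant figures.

31.7

ω = 265 rad/s
x(θ) = r cosθ + √(L² − r² sin²θ); with ω constant, a = ω²·d²x/dθ².
d²x/dθ² = −r cosθ − r²(cos2θ)/√u − r⁴ sin²2θ/(4u^{3/2}),  u = L² − r² sin²θ = 0.00263441 m².
Substituting r = 0.0128 m, L = 0.0528 m, θ = 75.4°: d²x/dθ² = -0.00045183 m.
a = ω²·d²x/dθ² = (265)²·(-0.00045183) = -31.735 m/s²;  |a| = 31.735 m/s².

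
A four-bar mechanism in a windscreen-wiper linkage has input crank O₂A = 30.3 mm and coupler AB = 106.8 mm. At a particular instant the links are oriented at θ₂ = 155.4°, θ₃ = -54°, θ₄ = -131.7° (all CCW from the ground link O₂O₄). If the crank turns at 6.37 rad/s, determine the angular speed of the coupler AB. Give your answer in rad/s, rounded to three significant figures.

ω₂ = 6.37 rad/s
Differentiating the loop-closure r₂e^{iθ₂}+r₃e^{iθ₃}=r₁+r₄e^{iθ₄} gives r₂ω₂e^{iθ₂}+r₃ω₃e^{iθ₃}=r₄ω₄e^{iθ₄}.
Eliminating the other unknown: ω₃ = r₂ω₂ sin(θ₄−θ₂) / [r₃ sin(θ₃−θ₄)].
Numerator sine = +0.95579; denominator sine = +0.97705.
Result = 0.0303·6.37·(+0.95579) / (0.1068·(+0.97705)) = +1.7679 rad/s; magnitude 1.7679 rad/s.

1.77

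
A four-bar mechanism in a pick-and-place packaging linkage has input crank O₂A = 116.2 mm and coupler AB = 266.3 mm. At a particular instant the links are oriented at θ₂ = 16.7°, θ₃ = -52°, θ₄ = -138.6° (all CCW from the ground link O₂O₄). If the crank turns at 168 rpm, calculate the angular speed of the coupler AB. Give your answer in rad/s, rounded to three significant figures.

ω₂ = 17.59 rad/s (from 168 rpm).
Differentiating the loop-closure r₂e^{iθ₂}+r₃e^{iθ₃}=r₁+r₄e^{iθ₄} gives r₂ω₂e^{iθ₂}+r₃ω₃e^{iθ₃}=r₄ω₄e^{iθ₄}.
Eliminating the other unknown: ω₃ = r₂ω₂ sin(θ₄−θ₂) / [r₃ sin(θ₃−θ₄)].
Numerator sine = -0.41787; denominator sine = +0.99824.
Result = 0.1162·17.59·(-0.41787) / (0.2663·(+0.99824)) = -3.2135 rad/s; magnitude 3.2135 rad/s.

3.21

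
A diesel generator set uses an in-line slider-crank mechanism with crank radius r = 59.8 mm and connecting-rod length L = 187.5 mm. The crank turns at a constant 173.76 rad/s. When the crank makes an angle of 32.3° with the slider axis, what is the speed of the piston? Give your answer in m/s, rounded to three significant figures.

7.07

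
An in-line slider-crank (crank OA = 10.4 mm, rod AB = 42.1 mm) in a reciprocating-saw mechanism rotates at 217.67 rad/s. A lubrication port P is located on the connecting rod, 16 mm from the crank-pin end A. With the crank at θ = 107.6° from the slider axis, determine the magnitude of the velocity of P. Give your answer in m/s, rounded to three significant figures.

ω = 217.7 rad/s.  Crank-pin speed |V_A| = rω = 2.2638 m/s, perpendicular to OA.
Rod angle: sinφ = −(r/L) sinθ ⇒ φ = -13.619°; ω_rod = −rω cosθ/√(L²−r²sin²θ) = +16.729 rad/s.
V_P = V_A + ω_rod × AP, with AP = 0.016 m along the rod.
Components: V_Px = −rω sinθ − a·ω_rod·sinφ = -2.0948 m/s;  V_Py = rω cosθ + a·ω_rod·cosφ = -0.42435 m/s.
|V_P| = √(V_Px² + V_Py²) = 2.1373 m/s.

2.14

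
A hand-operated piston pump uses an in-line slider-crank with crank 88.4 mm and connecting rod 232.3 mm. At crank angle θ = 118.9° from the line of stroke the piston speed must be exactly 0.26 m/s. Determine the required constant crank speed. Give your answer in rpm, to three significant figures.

For an in-line slider-crank, |v_piston| = rω|sinθ|·[1 + r cosθ/√(L² − r² sin²θ)].
With r = 0.0884 m, L = 0.2323 m, θ = 118.9°: the bracketed kinematic factor |dx/dθ| = 0.062296 m.
ω = v/|dx/dθ| = 0.26/0.062296 = 4.1736 rad/s.
N = 60ω/(2π) = 39.855 rpm.

39.9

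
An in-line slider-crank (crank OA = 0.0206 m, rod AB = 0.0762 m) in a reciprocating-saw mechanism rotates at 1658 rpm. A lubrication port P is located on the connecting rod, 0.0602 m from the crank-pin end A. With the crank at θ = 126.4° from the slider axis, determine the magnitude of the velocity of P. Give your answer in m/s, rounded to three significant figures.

2.54

ω = 173.6 rad/s.  Crank-pin speed |V_A| = rω = 3.5767 m/s, perpendicular to OA.
Rod angle: sinφ = −(r/L) sinθ ⇒ φ = -12.568°; ω_rod = −rω cosθ/√(L²−r²sin²θ) = +28.538 rad/s.
V_P = V_A + ω_rod × AP, with AP = 0.0602 m along the rod.
Components: V_Px = −rω sinθ − a·ω_rod·sinφ = -2.505 m/s;  V_Py = rω cosθ + a·ω_rod·cosφ = -0.44566 m/s.
|V_P| = √(V_Px² + V_Py²) = 2.5444 m/s.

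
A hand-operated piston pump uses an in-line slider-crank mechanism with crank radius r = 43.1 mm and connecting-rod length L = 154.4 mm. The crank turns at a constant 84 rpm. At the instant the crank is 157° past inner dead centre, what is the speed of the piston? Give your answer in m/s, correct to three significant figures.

0.110

ω = 2π·84/60 = 8.796 rad/s
For an in-line slider-crank, x = r cosθ + √(L² − r² sin²θ), so v = −rω sinθ·[1 + r cosθ/√(L² − r² sin²θ)].
With r = 0.0431 m, L = 0.1544 m, θ = 157°: √(L² − r² sin²θ) = 0.15348 m.
v = −0.0431·8.796·0.39073·[1 + 0.0431·-0.92050/0.15348] = -0.10984 m/s.
|v| = 0.10984 m/s.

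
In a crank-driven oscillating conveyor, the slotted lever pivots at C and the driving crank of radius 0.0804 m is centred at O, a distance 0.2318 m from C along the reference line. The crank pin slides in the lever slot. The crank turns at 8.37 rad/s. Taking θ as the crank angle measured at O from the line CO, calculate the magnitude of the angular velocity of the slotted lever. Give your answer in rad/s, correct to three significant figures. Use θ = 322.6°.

1.98

ω = 8.37 rad/s
Crank pin A relative to C: A = (d + r cosθ, r sinθ); lever angle φ = atan2(r sinθ, d + r cosθ).
Differentiating tanφ: φ̇ = rω(d cosθ + r)/(d² + r² + 2dr cosθ).
d² + r² + 2dr cosθ = |CA|² = 0.089806 m²;  d cosθ + r = +0.26455 m.
|ω_lever| = |0.0804·8.37·+0.26455| / 0.089806 = 1.9823 rad/s.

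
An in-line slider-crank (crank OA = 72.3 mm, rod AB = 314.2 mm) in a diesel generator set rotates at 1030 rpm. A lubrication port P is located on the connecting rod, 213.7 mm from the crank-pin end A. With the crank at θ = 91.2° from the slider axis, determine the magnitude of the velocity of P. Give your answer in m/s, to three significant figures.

ω = 107.9 rad/s.  Crank-pin speed |V_A| = rω = 7.7984 m/s, perpendicular to OA.
Rod angle: sinφ = −(r/L) sinθ ⇒ φ = -13.300°; ω_rod = −rω cosθ/√(L²−r²sin²θ) = +0.53411 rad/s.
V_P = V_A + ω_rod × AP, with AP = 0.2137 m along the rod.
Components: V_Px = −rω sinθ − a·ω_rod·sinφ = -7.7704 m/s;  V_Py = rω cosθ + a·ω_rod·cosφ = -0.052239 m/s.
|V_P| = √(V_Px² + V_Py²) = 7.7706 m/s.

7.77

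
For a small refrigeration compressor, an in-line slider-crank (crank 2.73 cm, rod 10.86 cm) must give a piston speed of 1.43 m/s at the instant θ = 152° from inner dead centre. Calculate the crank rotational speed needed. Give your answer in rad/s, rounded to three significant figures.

144

For an in-line slider-crank, |v_piston| = rω|sinθ|·[1 + r cosθ/√(L² − r² sin²θ)].
With r = 0.0273 m, L = 0.1086 m, θ = 152°: the bracketed kinematic factor |dx/dθ| = 0.0099518 m.
ω = v/|dx/dθ| = 1.43/0.0099518 = 143.69 rad/s.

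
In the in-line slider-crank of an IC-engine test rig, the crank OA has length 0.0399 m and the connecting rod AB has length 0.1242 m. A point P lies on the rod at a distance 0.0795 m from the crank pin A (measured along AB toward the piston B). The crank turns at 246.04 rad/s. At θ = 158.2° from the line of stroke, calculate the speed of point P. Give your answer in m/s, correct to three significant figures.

4.41

ω = 246 rad/s.  Crank-pin speed |V_A| = rω = 9.817 m/s, perpendicular to OA.
Rod angle: sinφ = −(r/L) sinθ ⇒ φ = -6.852°; ω_rod = −rω cosθ/√(L²−r²sin²θ) = +73.917 rad/s.
V_P = V_A + ω_rod × AP, with AP = 0.0795 m along the rod.
Components: V_Px = −rω sinθ − a·ω_rod·sinφ = -2.9446 m/s;  V_Py = rω cosθ + a·ω_rod·cosφ = -3.2805 m/s.
|V_P| = √(V_Px² + V_Py²) = 4.4082 m/s.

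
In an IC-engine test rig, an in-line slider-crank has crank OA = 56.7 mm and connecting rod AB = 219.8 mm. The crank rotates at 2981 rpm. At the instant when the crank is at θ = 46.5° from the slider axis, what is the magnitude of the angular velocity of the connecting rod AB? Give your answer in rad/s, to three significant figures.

56.4

ω = 312.2 rad/s (converted from 2981 rpm).
The rod makes angle φ with the slider axis where L sinφ = r sinθ; differentiating, L cosφ·φ̇ = r ω cosθ.
L cosφ = √(L² − r² sin²θ) = 0.21592 m.
|ω_rod| = r ω |cosθ| / √(L² − r² sin²θ) = 0.0567·312.2·0.68835/0.21592 = 56.428 rad/s.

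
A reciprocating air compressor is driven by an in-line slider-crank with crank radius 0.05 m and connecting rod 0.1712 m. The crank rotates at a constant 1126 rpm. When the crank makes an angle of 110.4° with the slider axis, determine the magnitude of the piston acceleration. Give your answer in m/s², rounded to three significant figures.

400

ω = 2π·1126/60 = 117.9 rad/s
x(θ) = r cosθ + √(L² − r² sin²θ); with ω constant, a = ω²·d²x/dθ².
d²x/dθ² = −r cosθ − r²(cos2θ)/√u − r⁴ sin²2θ/(4u^{3/2}),  u = L² − r² sin²θ = 0.0271132 m².
Substituting r = 0.05 m, L = 0.1712 m, θ = 110.4°: d²x/dθ² = +0.028772 m.
a = ω²·d²x/dθ² = (117.9)²·(+0.028772) = +400.05 m/s²;  |a| = 400.05 m/s².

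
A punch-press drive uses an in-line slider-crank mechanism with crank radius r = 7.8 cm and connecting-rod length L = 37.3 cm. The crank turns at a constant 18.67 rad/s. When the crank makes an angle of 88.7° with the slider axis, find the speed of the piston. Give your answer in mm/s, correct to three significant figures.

1460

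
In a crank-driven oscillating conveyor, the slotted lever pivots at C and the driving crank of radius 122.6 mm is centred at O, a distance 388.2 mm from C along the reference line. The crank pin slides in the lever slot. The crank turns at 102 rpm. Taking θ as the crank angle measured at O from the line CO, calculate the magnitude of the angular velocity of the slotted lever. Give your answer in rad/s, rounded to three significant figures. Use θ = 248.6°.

ω = 10.68 rad/s (from 102 rpm).
Crank pin A relative to C: A = (d + r cosθ, r sinθ); lever angle φ = atan2(r sinθ, d + r cosθ).
Differentiating tanφ: φ̇ = rω(d cosθ + r)/(d² + r² + 2dr cosθ).
d² + r² + 2dr cosθ = |CA|² = 0.130999 m²;  d cosθ + r = -0.019045 m.
|ω_lever| = |0.1226·10.68·-0.019045| / 0.130999 = 0.19039 rad/s.

0.190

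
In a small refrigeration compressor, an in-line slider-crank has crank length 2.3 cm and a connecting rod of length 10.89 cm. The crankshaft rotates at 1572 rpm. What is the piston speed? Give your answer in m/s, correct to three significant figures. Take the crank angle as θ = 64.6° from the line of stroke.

3.74

ω = 2π·1572/60 = 164.6 rad/s
For an in-line slider-crank, x = r cosθ + √(L² − r² sin²θ), so v = −rω sinθ·[1 + r cosθ/√(L² − r² sin²θ)].
With r = 0.023 m, L = 0.1089 m, θ = 64.6°: √(L² − r² sin²θ) = 0.1069 m.
v = −0.023·164.6·0.90334·[1 + 0.023·0.42894/0.1069] = -3.7359 m/s.
|v| = 3.7359 m/s.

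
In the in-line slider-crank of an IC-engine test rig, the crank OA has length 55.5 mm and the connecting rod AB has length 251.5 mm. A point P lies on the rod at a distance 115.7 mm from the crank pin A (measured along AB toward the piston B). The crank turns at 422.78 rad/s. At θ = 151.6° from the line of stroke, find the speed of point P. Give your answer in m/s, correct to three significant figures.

ω = 422.8 rad/s.  Crank-pin speed |V_A| = rω = 23.464 m/s, perpendicular to OA.
Rod angle: sinφ = −(r/L) sinθ ⇒ φ = -6.025°; ω_rod = −rω cosθ/√(L²−r²sin²θ) = +82.525 rad/s.
V_P = V_A + ω_rod × AP, with AP = 0.1157 m along the rod.
Components: V_Px = −rω sinθ − a·ω_rod·sinφ = -10.158 m/s;  V_Py = rω cosθ + a·ω_rod·cosφ = -11.145 m/s.
|V_P| = √(V_Px² + V_Py²) = 15.08 m/s.

15.1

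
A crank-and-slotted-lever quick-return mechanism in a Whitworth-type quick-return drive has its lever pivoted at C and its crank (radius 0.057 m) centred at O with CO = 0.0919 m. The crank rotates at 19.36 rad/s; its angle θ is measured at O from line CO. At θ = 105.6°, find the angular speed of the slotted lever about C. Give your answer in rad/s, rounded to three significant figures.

ω = 19.36 rad/s
Crank pin A relative to C: A = (d + r cosθ, r sinθ); lever angle φ = atan2(r sinθ, d + r cosθ).
Differentiating tanφ: φ̇ = rω(d cosθ + r)/(d² + r² + 2dr cosθ).
d² + r² + 2dr cosθ = |CA|² = 0.00887724 m²;  d cosθ + r = +0.032286 m.
|ω_lever| = |0.057·19.36·+0.032286| / 0.00887724 = 4.0135 rad/s.

4.01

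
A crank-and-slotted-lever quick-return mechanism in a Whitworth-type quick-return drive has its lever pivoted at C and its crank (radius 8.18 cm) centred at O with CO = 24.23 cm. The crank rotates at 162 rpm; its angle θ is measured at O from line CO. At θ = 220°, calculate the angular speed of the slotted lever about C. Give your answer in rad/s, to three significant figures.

ω = 16.96 rad/s (from 162 rpm).
Crank pin A relative to C: A = (d + r cosθ, r sinθ); lever angle φ = atan2(r sinθ, d + r cosθ).
Differentiating tanφ: φ̇ = rω(d cosθ + r)/(d² + r² + 2dr cosθ).
d² + r² + 2dr cosθ = |CA|² = 0.0350343 m²;  d cosθ + r = -0.10381 m.
|ω_lever| = |0.0818·16.96·-0.10381| / 0.0350343 = 4.112 rad/s.

4.11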